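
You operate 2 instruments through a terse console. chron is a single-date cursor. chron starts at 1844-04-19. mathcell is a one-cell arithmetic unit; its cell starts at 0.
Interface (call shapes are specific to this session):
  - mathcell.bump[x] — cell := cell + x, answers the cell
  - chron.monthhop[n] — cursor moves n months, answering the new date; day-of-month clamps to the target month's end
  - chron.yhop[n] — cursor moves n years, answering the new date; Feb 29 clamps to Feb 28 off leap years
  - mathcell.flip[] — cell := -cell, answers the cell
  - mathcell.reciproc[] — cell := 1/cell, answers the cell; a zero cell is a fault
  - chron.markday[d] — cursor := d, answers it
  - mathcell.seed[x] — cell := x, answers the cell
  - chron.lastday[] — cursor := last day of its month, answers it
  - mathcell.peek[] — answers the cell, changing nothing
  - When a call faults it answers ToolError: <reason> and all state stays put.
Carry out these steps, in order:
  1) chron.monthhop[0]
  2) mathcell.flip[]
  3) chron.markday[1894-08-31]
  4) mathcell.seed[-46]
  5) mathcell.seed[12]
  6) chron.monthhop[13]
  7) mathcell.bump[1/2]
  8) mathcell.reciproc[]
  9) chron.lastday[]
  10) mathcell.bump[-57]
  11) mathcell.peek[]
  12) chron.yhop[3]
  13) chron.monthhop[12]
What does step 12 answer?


Answer: 1898-09-30

Derivation:
CALL chron.monthhop[n='0']
RET  1844-04-19
CALL mathcell.flip[]
RET  0
CALL chron.markday[d='1894-08-31']
RET  1894-08-31
CALL mathcell.seed[x='-46']
RET  -46
CALL mathcell.seed[x='12']
RET  12
CALL chron.monthhop[n='13']
RET  1895-09-30
CALL mathcell.bump[x='1/2']
RET  25/2
CALL mathcell.reciproc[]
RET  2/25
CALL chron.lastday[]
RET  1895-09-30
CALL mathcell.bump[x='-57']
RET  -1423/25
CALL mathcell.peek[]
RET  -1423/25
CALL chron.yhop[n='3']
RET  1898-09-30
CALL chron.monthhop[n='12']
RET  1899-09-30


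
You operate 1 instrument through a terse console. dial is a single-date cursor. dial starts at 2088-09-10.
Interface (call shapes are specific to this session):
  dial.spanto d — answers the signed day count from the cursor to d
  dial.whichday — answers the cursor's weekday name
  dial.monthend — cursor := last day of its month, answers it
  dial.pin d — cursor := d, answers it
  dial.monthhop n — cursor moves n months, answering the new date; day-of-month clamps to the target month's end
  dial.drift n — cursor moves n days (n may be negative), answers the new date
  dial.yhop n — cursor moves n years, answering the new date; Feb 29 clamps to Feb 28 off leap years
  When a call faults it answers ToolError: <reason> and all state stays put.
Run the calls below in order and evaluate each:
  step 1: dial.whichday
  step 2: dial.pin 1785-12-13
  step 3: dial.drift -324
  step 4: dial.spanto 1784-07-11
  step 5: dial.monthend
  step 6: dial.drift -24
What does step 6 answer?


% dial.whichday
  Friday
% dial.pin 1785-12-13
  1785-12-13
% dial.drift -324
  1785-01-23
% dial.spanto 1784-07-11
  -196
% dial.monthend
  1785-01-31
% dial.drift -24
  1785-01-07

Answer: 1785-01-07


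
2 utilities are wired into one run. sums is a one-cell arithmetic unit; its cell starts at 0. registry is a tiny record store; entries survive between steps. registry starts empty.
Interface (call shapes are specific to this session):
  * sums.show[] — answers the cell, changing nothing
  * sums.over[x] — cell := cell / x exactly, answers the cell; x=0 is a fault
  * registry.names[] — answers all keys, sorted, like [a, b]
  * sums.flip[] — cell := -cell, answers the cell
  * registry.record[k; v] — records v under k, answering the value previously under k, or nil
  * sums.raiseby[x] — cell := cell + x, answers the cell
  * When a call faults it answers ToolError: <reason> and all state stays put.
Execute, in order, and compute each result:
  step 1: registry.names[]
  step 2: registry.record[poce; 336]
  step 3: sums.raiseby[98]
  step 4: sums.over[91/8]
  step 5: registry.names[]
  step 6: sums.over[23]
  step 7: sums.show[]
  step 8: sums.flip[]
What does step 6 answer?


→ registry.names()
← []
→ registry.record(k→poce, v→336)
← nil
→ sums.raiseby(x→98)
← 98
→ sums.over(x→91/8)
← 112/13
→ registry.names()
← [poce]
→ sums.over(x→23)
← 112/299
→ sums.show()
← 112/299
→ sums.flip()
← -112/299

Answer: 112/299


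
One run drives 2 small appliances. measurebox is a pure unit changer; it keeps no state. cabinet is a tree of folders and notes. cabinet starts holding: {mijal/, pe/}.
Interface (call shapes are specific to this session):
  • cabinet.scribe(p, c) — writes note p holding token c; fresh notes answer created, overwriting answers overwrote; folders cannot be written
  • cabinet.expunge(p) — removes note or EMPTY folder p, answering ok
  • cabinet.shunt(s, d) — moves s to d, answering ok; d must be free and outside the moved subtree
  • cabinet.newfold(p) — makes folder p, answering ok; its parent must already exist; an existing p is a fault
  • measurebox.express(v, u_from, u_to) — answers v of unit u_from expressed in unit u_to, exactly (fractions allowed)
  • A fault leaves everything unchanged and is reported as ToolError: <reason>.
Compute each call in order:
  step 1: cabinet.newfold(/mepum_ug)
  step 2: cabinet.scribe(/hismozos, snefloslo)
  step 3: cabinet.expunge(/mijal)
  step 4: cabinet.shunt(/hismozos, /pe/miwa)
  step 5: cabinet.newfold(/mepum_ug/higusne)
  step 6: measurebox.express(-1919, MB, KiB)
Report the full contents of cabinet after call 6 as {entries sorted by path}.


Answer: {mepum_ug/, mepum_ug/higusne/, pe/, pe/miwa=snefloslo}

Derivation:
I use cabinet.newfold on p='/mepum_ug', and see ok.
I use cabinet.scribe on p='/hismozos', c='snefloslo', and see created.
Invoking cabinet.expunge on p='/mijal', and observe ok.
Now I run cabinet.shunt on s='/hismozos', d='/pe/miwa': ok.
Now I run cabinet.newfold on p='/mepum_ug/higusne', which returns ok.
I call measurebox.express on v='-1919', u_from='MB', u_to='KiB', and observe -29984375/16.


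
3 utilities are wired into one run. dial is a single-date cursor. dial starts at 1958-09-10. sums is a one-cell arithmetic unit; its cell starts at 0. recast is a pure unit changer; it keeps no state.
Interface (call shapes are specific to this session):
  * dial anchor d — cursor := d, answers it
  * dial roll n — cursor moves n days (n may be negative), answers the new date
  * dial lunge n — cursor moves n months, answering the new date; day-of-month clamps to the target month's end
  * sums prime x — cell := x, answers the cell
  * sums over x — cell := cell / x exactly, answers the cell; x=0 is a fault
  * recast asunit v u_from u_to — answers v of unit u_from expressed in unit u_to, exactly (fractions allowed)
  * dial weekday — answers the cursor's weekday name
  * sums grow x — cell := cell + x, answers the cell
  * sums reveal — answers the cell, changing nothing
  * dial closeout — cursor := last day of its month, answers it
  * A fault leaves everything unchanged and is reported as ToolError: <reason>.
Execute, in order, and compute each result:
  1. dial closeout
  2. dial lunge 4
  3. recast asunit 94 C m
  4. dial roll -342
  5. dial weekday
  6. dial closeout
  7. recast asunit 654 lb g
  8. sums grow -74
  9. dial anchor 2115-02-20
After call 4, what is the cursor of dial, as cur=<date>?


Answer: cur=1958-02-22

Derivation:
Next I call dial closeout(), which returns 1958-09-30.
Then dial lunge(n: 4), and see 1959-01-30.
Calling recast asunit(v: 94, u_from: C, u_to: m), → ToolError: incompatible units.
I invoke dial roll(n: -342), and see 1958-02-22.
I try dial weekday(), and see Saturday.
I use dial closeout, and observe 1958-02-28.
I use recast asunit(v: 654, u_from: lb, u_to: g), which returns 14832470499/50000.
Now I run sums grow(x: -74), and observe -74.
I call dial anchor(d: 2115-02-20), and see 2115-02-20.


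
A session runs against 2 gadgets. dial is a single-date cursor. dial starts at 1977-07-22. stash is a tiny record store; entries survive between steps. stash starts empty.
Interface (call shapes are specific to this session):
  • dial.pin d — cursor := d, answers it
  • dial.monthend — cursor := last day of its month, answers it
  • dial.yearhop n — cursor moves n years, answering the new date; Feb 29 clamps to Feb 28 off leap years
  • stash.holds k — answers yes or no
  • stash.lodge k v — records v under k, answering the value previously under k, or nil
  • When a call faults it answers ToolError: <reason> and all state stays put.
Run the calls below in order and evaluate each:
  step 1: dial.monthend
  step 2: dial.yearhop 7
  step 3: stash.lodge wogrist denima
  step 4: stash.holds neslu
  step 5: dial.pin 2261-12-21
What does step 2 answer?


Answer: 1984-07-31

Derivation:
-> monthend()
<- 1977-07-31
-> yearhop(n: 7)
<- 1984-07-31
-> lodge(k: wogrist, v: denima)
<- nil
-> holds(k: neslu)
<- no
-> pin(d: 2261-12-21)
<- 2261-12-21


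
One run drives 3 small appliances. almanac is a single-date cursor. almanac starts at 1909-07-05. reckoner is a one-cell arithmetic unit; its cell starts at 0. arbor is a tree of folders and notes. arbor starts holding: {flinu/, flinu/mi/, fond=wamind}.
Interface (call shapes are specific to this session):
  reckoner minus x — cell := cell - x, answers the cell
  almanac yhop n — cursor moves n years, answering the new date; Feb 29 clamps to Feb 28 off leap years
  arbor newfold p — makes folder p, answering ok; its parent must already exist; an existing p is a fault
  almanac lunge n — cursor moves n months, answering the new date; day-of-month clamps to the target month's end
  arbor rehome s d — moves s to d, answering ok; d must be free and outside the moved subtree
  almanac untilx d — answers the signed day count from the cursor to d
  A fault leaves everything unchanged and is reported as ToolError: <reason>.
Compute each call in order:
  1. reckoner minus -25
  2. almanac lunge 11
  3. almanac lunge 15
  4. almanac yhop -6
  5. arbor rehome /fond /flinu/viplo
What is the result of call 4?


# 1. reckoner minus(x='-25') == 25
# 2. almanac lunge(n='11') == 1910-06-05
# 3. almanac lunge(n='15') == 1911-09-05
# 4. almanac yhop(n='-6') == 1905-09-05
# 5. arbor rehome(s='/fond', d='/flinu/viplo') == ok

Answer: 1905-09-05


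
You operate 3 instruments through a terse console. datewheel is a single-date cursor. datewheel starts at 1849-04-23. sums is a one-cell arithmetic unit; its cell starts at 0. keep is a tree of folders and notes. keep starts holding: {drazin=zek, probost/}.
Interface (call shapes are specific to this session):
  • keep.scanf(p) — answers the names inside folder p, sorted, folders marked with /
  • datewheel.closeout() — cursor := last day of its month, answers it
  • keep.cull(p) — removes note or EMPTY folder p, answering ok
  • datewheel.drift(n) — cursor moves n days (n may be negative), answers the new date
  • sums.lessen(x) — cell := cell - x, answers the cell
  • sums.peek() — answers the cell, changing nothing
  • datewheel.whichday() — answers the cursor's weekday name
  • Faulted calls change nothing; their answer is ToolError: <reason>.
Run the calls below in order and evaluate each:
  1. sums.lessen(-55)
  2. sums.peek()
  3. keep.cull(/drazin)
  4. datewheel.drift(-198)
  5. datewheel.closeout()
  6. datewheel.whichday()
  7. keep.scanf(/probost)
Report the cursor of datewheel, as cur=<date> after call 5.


Answer: cur=1848-10-31

Derivation:
> sums.lessen x=-55
= 55
> sums.peek
= 55
> keep.cull p=/drazin
= ok
> datewheel.drift n=-198
= 1848-10-07
> datewheel.closeout
= 1848-10-31
> datewheel.whichday
= Tuesday
> keep.scanf p=/probost
= []


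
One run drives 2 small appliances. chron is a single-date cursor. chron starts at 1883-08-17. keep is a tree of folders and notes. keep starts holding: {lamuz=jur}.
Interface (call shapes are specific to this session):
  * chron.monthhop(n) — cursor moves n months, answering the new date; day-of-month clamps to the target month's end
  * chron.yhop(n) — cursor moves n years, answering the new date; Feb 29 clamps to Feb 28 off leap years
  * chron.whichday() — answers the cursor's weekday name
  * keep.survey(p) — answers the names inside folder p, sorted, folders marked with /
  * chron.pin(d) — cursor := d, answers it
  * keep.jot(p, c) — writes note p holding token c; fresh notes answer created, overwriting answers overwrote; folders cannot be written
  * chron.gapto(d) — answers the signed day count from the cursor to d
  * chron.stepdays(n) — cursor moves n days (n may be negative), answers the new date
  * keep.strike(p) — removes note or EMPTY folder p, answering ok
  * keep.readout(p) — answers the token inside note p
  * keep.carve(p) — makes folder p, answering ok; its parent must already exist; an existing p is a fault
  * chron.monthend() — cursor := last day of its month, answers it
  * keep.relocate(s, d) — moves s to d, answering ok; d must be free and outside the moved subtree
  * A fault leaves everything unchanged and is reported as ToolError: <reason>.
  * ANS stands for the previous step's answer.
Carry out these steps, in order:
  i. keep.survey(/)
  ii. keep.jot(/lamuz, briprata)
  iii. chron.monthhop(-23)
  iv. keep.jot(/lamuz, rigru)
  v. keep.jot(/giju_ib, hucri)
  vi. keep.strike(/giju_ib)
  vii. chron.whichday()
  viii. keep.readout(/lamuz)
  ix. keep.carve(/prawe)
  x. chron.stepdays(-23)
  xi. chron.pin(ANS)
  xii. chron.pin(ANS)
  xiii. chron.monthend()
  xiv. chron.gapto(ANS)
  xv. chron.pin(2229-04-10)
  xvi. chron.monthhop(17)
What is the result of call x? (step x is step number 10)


Answer: 1881-08-25

Derivation:
I run keep.survey passing /, → [lamuz].
I use keep.jot passing /lamuz, briprata, and get overwrote.
I use chron.monthhop passing -23, — result: 1881-09-17.
Then keep.jot passing /lamuz, rigru, — result: overwrote.
I run keep.jot passing /giju_ib, hucri, — result: created.
I call keep.strike passing /giju_ib, — result: ok.
I use chron.whichday(), and see Saturday.
I invoke keep.readout passing /lamuz, giving rigru.
I use keep.carve passing /prawe, and see ok.
Now I run chron.stepdays passing -23, and see 1881-08-25.
I invoke chron.pin passing ANS, which returns 1881-08-25.
I use chron.pin passing ANS, and get 1881-08-25.
Calling chron.monthend(), yielding 1881-08-31.
Now I run chron.gapto passing ANS, which returns 0.
I call chron.pin passing 2229-04-10: 2229-04-10.
Now I run chron.monthhop passing 17, — result: 2230-09-10.


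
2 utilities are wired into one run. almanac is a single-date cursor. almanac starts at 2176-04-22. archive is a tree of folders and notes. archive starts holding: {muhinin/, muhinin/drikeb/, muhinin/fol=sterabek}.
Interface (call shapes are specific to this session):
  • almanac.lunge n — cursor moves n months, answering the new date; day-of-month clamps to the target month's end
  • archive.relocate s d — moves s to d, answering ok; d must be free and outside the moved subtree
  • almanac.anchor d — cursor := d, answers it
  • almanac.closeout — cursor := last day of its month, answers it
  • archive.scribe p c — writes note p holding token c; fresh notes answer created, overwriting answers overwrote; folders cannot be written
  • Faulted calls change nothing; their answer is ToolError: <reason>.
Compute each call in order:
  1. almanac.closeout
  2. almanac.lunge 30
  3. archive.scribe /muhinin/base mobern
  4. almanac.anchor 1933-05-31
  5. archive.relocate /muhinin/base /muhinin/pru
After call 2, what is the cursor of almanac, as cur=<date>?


Answer: cur=2178-10-30

Derivation:
-- almanac.closeout() => 2176-04-30
-- almanac.lunge(n: 30) => 2178-10-30
-- archive.scribe(p: /muhinin/base, c: mobern) => created
-- almanac.anchor(d: 1933-05-31) => 1933-05-31
-- archive.relocate(s: /muhinin/base, d: /muhinin/pru) => ok


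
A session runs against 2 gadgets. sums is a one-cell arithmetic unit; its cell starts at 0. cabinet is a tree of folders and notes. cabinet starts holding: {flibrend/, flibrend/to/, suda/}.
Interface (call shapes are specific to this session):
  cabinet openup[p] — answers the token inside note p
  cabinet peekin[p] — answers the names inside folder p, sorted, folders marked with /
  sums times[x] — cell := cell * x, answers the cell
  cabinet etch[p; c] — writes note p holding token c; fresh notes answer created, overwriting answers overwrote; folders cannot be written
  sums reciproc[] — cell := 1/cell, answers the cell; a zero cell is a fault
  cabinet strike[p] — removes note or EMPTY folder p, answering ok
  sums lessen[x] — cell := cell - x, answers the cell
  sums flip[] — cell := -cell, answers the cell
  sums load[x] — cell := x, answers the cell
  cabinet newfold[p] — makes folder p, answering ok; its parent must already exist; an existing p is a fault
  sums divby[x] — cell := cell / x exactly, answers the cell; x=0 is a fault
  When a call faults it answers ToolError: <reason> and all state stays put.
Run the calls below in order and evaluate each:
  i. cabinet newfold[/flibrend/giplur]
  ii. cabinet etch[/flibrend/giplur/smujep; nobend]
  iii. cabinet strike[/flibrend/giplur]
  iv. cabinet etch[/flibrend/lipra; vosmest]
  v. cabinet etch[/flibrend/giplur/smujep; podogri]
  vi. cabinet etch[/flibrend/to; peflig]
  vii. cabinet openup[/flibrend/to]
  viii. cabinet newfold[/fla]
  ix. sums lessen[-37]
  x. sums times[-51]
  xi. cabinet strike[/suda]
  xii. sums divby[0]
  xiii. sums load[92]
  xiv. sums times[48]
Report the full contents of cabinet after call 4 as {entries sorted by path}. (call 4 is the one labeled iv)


~$ cabinet newfold p='/flibrend/giplur'
[out] ok
~$ cabinet etch p='/flibrend/giplur/smujep' c='nobend'
[out] created
~$ cabinet strike p='/flibrend/giplur'
[out] ToolError: not empty
~$ cabinet etch p='/flibrend/lipra' c='vosmest'
[out] created
~$ cabinet etch p='/flibrend/giplur/smujep' c='podogri'
[out] overwrote
~$ cabinet etch p='/flibrend/to' c='peflig'
[out] ToolError: is a directory
~$ cabinet openup p='/flibrend/to'
[out] ToolError: is a directory
~$ cabinet newfold p='/fla'
[out] ok
~$ sums lessen x='-37'
[out] 37
~$ sums times x='-51'
[out] -1887
~$ cabinet strike p='/suda'
[out] ok
~$ sums divby x='0'
[out] ToolError: division by zero
~$ sums load x='92'
[out] 92
~$ sums times x='48'
[out] 4416

Answer: {flibrend/, flibrend/giplur/, flibrend/giplur/smujep=nobend, flibrend/lipra=vosmest, flibrend/to/, suda/}


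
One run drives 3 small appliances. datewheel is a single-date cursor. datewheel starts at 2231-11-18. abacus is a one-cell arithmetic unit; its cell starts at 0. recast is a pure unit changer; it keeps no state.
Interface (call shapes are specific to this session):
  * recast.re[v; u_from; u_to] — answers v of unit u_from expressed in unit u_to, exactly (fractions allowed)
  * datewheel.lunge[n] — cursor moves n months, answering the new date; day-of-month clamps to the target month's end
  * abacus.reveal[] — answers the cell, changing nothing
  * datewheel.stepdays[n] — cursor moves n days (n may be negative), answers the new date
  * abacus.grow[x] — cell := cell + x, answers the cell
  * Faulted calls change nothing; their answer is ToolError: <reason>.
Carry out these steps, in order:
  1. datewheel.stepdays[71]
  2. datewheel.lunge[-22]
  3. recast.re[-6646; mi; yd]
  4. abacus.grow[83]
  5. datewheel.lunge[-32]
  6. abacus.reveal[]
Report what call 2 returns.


Answer: 2230-03-28

Derivation:
Do: stepdays[n=71]
See: 2232-01-28
Do: lunge[n=-22]
See: 2230-03-28
Do: re[v=-6646; u_from=mi; u_to=yd]
See: -11696960
Do: grow[x=83]
See: 83
Do: lunge[n=-32]
See: 2227-07-28
Do: reveal[]
See: 83


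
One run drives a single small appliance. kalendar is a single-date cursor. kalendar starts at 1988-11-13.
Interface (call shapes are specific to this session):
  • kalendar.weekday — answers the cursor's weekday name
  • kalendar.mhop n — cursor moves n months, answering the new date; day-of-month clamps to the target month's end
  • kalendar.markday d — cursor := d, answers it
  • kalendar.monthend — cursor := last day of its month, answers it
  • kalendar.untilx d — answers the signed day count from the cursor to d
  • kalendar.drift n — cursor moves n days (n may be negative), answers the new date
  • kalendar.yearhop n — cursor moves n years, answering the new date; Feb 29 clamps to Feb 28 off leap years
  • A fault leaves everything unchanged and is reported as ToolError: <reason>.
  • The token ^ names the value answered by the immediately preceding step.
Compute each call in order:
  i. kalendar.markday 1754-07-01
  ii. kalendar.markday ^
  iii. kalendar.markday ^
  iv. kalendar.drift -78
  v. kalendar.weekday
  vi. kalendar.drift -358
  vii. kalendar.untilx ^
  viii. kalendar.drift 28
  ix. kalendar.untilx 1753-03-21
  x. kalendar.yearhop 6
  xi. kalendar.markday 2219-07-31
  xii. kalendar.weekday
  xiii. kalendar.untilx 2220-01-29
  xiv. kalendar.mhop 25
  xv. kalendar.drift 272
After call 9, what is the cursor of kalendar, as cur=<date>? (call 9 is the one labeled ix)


Act: markday[d='1754-07-01']
Obs: 1754-07-01
Act: markday[d='^']
Obs: 1754-07-01
Act: markday[d='^']
Obs: 1754-07-01
Act: drift[n='-78']
Obs: 1754-04-14
Act: weekday[]
Obs: Sunday
Act: drift[n='-358']
Obs: 1753-04-21
Act: untilx[d='^']
Obs: 0
Act: drift[n='28']
Obs: 1753-05-19
Act: untilx[d='1753-03-21']
Obs: -59
Act: yearhop[n='6']
Obs: 1759-05-19
Act: markday[d='2219-07-31']
Obs: 2219-07-31
Act: weekday[]
Obs: Saturday
Act: untilx[d='2220-01-29']
Obs: 182
Act: mhop[n='25']
Obs: 2221-08-31
Act: drift[n='272']
Obs: 2222-05-30

Answer: cur=1753-05-19


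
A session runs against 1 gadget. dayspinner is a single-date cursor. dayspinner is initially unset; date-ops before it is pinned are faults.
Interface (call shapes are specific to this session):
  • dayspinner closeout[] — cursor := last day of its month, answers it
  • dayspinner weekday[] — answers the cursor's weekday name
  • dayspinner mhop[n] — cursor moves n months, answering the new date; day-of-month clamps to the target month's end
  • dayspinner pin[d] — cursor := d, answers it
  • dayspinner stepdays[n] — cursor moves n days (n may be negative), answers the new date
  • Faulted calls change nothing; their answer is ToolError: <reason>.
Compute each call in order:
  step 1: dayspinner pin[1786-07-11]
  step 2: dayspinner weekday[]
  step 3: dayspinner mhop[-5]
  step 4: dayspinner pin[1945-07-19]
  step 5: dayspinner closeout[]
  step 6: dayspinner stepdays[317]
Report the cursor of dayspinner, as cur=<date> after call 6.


Answer: cur=1946-06-13

Derivation:
Act: dayspinner pin[d→1786-07-11]
Obs: 1786-07-11
Act: dayspinner weekday[]
Obs: Tuesday
Act: dayspinner mhop[n→-5]
Obs: 1786-02-11
Act: dayspinner pin[d→1945-07-19]
Obs: 1945-07-19
Act: dayspinner closeout[]
Obs: 1945-07-31
Act: dayspinner stepdays[n→317]
Obs: 1946-06-13


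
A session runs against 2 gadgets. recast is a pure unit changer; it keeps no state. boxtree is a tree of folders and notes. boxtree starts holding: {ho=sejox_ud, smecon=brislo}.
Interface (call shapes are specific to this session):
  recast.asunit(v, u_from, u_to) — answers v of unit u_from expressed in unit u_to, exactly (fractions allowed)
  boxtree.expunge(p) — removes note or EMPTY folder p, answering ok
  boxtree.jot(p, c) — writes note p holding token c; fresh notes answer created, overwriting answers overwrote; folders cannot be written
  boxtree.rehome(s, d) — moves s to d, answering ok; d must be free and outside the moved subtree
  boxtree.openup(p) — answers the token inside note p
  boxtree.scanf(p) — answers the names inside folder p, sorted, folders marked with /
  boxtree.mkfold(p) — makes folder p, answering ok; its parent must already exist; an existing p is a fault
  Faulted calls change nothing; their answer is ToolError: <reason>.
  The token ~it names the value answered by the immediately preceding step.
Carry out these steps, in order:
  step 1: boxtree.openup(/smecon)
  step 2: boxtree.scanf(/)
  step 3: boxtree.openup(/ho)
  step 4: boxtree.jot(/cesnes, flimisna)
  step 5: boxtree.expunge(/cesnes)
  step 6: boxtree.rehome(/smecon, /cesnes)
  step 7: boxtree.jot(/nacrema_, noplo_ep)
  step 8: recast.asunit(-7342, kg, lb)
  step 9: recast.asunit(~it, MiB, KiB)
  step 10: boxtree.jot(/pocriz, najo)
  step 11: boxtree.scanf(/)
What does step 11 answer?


-> openup(p→/smecon)
<- brislo
-> scanf(p→/)
<- [ho, smecon]
-> openup(p→/ho)
<- sejox_ud
-> jot(p→/cesnes, c→flimisna)
<- created
-> expunge(p→/cesnes)
<- ok
-> rehome(s→/smecon, d→/cesnes)
<- ok
-> jot(p→/nacrema_, c→noplo_ep)
<- created
-> asunit(v→-7342, u_from→kg, u_to→lb)
<- -734200000000/45359237
-> asunit(v→~it, u_from→MiB, u_to→KiB)
<- -751820800000000/45359237
-> jot(p→/pocriz, c→najo)
<- created
-> scanf(p→/)
<- [cesnes, ho, nacrema_, pocriz]

Answer: [cesnes, ho, nacrema_, pocriz]


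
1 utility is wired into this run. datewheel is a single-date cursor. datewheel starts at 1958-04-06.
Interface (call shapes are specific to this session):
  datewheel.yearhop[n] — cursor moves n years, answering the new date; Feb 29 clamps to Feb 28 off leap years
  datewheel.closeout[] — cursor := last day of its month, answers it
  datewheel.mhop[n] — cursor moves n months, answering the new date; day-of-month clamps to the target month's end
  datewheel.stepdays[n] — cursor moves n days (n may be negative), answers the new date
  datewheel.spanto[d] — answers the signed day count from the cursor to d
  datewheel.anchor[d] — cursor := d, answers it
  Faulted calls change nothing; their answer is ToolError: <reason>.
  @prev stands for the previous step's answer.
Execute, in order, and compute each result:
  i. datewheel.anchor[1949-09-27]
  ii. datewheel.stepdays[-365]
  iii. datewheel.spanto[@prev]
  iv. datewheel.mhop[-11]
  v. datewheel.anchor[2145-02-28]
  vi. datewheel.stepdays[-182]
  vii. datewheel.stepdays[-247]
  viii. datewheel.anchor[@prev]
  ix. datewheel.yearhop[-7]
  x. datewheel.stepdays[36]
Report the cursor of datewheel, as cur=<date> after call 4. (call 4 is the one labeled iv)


>> datewheel.anchor(d: 1949-09-27)
<< 1949-09-27
>> datewheel.stepdays(n: -365)
<< 1948-09-27
>> datewheel.spanto(d: @prev)
<< 0
>> datewheel.mhop(n: -11)
<< 1947-10-27
>> datewheel.anchor(d: 2145-02-28)
<< 2145-02-28
>> datewheel.stepdays(n: -182)
<< 2144-08-30
>> datewheel.stepdays(n: -247)
<< 2143-12-27
>> datewheel.anchor(d: @prev)
<< 2143-12-27
>> datewheel.yearhop(n: -7)
<< 2136-12-27
>> datewheel.stepdays(n: 36)
<< 2137-02-01

Answer: cur=1947-10-27


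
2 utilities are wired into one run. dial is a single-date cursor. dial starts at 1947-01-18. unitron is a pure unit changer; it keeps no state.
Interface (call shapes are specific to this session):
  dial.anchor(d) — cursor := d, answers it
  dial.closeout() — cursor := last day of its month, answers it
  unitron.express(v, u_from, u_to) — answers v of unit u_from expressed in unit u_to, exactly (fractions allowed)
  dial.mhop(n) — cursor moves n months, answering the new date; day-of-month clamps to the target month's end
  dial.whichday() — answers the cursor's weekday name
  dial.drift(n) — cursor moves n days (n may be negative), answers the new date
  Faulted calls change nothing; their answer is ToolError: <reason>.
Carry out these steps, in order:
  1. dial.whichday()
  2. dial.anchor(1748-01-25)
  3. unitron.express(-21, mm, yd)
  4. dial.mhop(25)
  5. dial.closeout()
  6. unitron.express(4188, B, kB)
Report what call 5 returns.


Next I call dial.whichday, yielding Saturday.
Using dial.anchor passing d: 1748-01-25, giving 1748-01-25.
Next I call unitron.express passing v: -21, u_from: mm, u_to: yd: -35/1524.
Now I run dial.mhop passing n: 25, and see 1750-02-25.
I call dial.closeout, and observe 1750-02-28.
I run unitron.express passing v: 4188, u_from: B, u_to: kB, and observe 1047/250.

Answer: 1750-02-28


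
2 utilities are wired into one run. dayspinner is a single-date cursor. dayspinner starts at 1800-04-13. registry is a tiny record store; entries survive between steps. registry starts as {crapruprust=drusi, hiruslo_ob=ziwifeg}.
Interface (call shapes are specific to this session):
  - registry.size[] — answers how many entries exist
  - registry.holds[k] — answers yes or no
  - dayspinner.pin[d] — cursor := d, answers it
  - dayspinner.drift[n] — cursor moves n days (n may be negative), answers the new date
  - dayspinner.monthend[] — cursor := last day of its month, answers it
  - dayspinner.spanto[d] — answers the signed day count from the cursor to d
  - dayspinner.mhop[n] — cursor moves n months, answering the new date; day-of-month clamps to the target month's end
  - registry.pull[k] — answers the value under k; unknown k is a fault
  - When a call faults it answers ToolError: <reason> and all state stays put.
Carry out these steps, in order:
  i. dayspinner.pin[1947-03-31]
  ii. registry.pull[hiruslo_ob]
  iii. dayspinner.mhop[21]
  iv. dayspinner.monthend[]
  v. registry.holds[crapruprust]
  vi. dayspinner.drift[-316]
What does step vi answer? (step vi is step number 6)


Answer: 1948-02-19

Derivation:
I call dayspinner.pin with d: 1947-03-31, and see 1947-03-31.
I use registry.pull with k: hiruslo_ob, → ziwifeg.
Next I call dayspinner.mhop with n: 21: 1948-12-31.
Then dayspinner.monthend, and get 1948-12-31.
Then registry.holds with k: crapruprust, and observe yes.
Then dayspinner.drift with n: -316, yielding 1948-02-19.


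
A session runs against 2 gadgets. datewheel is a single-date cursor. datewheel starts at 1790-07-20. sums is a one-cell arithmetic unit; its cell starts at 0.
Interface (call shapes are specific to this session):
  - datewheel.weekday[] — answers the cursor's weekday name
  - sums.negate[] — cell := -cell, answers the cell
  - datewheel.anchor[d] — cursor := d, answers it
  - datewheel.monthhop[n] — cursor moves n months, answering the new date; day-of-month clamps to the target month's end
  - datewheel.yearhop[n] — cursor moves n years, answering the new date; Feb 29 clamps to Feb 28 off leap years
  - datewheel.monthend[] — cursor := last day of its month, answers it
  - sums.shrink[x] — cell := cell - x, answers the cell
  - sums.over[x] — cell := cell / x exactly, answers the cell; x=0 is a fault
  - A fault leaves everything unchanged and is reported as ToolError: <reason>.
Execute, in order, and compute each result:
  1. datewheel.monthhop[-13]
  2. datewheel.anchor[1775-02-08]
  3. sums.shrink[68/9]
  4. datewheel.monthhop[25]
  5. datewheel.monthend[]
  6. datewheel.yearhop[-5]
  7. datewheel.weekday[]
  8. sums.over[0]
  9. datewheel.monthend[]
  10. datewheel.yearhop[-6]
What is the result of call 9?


;; datewheel.monthhop(n→-13) -> 1789-06-20
;; datewheel.anchor(d→1775-02-08) -> 1775-02-08
;; sums.shrink(x→68/9) -> -68/9
;; datewheel.monthhop(n→25) -> 1777-03-08
;; datewheel.monthend() -> 1777-03-31
;; datewheel.yearhop(n→-5) -> 1772-03-31
;; datewheel.weekday() -> Tuesday
;; sums.over(x→0) -> ToolError: division by zero
;; datewheel.monthend() -> 1772-03-31
;; datewheel.yearhop(n→-6) -> 1766-03-31

Answer: 1772-03-31


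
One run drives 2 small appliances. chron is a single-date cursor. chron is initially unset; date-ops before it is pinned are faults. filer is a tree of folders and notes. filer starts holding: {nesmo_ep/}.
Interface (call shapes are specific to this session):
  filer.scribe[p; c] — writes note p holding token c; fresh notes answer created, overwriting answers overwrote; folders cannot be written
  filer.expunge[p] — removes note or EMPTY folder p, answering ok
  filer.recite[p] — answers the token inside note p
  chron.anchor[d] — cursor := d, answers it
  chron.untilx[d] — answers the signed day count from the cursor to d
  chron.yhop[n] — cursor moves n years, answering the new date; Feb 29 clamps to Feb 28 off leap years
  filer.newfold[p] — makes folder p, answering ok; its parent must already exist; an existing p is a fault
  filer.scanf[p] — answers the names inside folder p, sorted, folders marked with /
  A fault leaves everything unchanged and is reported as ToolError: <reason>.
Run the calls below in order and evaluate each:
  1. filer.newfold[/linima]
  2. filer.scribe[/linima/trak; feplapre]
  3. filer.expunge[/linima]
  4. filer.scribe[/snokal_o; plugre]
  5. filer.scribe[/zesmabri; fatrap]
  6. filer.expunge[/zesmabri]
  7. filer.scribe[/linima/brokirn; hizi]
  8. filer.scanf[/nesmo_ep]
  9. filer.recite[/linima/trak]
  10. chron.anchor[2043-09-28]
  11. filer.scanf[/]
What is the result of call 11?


Answer: [linima/, nesmo_ep/, snokal_o]

Derivation:
-- newfold(p: /linima) => ok
-- scribe(p: /linima/trak, c: feplapre) => created
-- expunge(p: /linima) => ToolError: not empty
-- scribe(p: /snokal_o, c: plugre) => created
-- scribe(p: /zesmabri, c: fatrap) => created
-- expunge(p: /zesmabri) => ok
-- scribe(p: /linima/brokirn, c: hizi) => created
-- scanf(p: /nesmo_ep) => []
-- recite(p: /linima/trak) => feplapre
-- anchor(d: 2043-09-28) => 2043-09-28
-- scanf(p: /) => [linima/, nesmo_ep/, snokal_o]


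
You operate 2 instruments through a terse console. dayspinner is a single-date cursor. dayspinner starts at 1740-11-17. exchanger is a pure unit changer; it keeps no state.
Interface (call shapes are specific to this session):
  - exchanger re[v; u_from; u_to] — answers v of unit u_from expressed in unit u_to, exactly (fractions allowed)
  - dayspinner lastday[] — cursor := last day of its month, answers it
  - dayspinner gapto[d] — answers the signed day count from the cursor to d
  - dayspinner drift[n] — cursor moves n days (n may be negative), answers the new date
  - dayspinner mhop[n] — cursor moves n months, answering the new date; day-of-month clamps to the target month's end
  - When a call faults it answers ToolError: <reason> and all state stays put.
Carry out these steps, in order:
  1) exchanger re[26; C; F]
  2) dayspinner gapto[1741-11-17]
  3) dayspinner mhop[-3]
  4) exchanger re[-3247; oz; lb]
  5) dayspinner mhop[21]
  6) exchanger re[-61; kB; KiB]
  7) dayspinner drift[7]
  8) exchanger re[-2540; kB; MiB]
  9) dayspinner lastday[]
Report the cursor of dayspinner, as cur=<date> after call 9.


Answer: cur=1742-05-31

Derivation:
→ exchanger re(v='26', u_from='C', u_to='F')
← 394/5
→ dayspinner gapto(d='1741-11-17')
← 365
→ dayspinner mhop(n='-3')
← 1740-08-17
→ exchanger re(v='-3247', u_from='oz', u_to='lb')
← -3247/16
→ dayspinner mhop(n='21')
← 1742-05-17
→ exchanger re(v='-61', u_from='kB', u_to='KiB')
← -7625/128
→ dayspinner drift(n='7')
← 1742-05-24
→ exchanger re(v='-2540', u_from='kB', u_to='MiB')
← -79375/32768
→ dayspinner lastday()
← 1742-05-31


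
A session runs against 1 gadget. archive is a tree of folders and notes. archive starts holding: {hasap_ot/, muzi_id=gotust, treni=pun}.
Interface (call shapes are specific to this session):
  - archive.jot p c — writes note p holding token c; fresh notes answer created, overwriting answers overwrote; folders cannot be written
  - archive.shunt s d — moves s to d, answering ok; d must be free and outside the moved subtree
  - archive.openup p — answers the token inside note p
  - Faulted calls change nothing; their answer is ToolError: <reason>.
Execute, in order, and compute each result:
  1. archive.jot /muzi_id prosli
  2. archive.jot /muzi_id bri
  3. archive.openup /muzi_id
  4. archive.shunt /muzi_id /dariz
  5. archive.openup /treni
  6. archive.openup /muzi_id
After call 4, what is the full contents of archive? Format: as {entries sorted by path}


Answer: {dariz=bri, hasap_ot/, treni=pun}

Derivation:
CALL jot[p=/muzi_id; c=prosli]
RET  overwrote
CALL jot[p=/muzi_id; c=bri]
RET  overwrote
CALL openup[p=/muzi_id]
RET  bri
CALL shunt[s=/muzi_id; d=/dariz]
RET  ok
CALL openup[p=/treni]
RET  pun
CALL openup[p=/muzi_id]
RET  ToolError: not found


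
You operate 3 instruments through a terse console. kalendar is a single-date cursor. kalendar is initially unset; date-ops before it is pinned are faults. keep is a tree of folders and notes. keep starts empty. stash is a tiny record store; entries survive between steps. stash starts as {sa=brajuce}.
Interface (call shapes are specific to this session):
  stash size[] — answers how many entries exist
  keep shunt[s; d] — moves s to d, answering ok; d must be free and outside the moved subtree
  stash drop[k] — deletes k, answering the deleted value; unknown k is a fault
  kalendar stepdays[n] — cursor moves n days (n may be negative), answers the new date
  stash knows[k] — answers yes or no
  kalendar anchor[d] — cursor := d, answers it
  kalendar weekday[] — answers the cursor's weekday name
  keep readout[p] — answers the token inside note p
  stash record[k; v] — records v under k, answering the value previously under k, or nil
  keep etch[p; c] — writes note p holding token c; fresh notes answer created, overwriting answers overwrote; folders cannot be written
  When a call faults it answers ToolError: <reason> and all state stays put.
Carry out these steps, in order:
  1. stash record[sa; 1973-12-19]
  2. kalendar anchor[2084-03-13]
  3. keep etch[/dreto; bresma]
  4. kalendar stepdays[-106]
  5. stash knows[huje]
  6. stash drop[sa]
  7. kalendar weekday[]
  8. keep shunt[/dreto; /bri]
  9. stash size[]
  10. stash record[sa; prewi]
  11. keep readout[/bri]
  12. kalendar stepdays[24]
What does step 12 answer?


Answer: 2083-12-22

Derivation:
CALL stash record[k→sa; v→1973-12-19]
RET  brajuce
CALL kalendar anchor[d→2084-03-13]
RET  2084-03-13
CALL keep etch[p→/dreto; c→bresma]
RET  created
CALL kalendar stepdays[n→-106]
RET  2083-11-28
CALL stash knows[k→huje]
RET  no
CALL stash drop[k→sa]
RET  1973-12-19
CALL kalendar weekday[]
RET  Sunday
CALL keep shunt[s→/dreto; d→/bri]
RET  ok
CALL stash size[]
RET  0
CALL stash record[k→sa; v→prewi]
RET  nil
CALL keep readout[p→/bri]
RET  bresma
CALL kalendar stepdays[n→24]
RET  2083-12-22


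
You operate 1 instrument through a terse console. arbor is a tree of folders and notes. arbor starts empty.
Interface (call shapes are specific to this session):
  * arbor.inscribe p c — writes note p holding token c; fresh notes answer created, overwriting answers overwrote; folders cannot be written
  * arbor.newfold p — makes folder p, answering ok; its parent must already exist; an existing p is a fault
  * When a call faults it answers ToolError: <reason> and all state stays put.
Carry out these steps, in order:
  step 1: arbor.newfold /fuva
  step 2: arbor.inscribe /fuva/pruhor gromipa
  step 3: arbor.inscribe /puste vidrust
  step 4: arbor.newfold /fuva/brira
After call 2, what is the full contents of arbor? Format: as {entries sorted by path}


Act: arbor.newfold[p=/fuva]
Obs: ok
Act: arbor.inscribe[p=/fuva/pruhor; c=gromipa]
Obs: created
Act: arbor.inscribe[p=/puste; c=vidrust]
Obs: created
Act: arbor.newfold[p=/fuva/brira]
Obs: ok

Answer: {fuva/, fuva/pruhor=gromipa}


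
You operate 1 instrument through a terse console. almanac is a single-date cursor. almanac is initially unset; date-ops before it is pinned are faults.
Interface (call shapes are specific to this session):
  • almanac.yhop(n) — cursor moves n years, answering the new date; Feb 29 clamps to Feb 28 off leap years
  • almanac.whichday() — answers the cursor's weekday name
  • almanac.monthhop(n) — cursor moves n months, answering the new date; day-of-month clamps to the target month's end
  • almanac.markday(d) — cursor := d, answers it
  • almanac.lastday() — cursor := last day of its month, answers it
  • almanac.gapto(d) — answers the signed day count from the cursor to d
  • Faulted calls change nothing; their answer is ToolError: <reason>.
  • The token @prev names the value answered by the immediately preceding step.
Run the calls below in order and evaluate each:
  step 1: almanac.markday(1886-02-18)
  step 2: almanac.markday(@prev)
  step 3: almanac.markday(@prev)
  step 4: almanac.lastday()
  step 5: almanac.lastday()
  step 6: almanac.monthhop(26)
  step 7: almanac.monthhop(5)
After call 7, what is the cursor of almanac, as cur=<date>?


Answer: cur=1888-09-28

Derivation:
Now I run markday with d→1886-02-18, giving 1886-02-18.
Now I run markday with d→@prev, which returns 1886-02-18.
Now I run markday with d→@prev, and get 1886-02-18.
Using lastday: 1886-02-28.
I use lastday, and observe 1886-02-28.
Then monthhop with n→26, and see 1888-04-28.
Next I call monthhop with n→5, → 1888-09-28.
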